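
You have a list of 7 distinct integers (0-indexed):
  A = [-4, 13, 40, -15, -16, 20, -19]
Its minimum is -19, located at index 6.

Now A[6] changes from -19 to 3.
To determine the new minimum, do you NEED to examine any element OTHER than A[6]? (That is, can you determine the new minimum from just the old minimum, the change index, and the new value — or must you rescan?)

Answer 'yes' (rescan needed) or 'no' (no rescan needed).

Old min = -19 at index 6
Change at index 6: -19 -> 3
Index 6 WAS the min and new value 3 > old min -19. Must rescan other elements to find the new min.
Needs rescan: yes

Answer: yes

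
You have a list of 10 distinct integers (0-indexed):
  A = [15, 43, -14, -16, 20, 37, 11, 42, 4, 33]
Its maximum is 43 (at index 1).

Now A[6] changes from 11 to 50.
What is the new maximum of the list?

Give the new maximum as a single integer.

Old max = 43 (at index 1)
Change: A[6] 11 -> 50
Changed element was NOT the old max.
  New max = max(old_max, new_val) = max(43, 50) = 50

Answer: 50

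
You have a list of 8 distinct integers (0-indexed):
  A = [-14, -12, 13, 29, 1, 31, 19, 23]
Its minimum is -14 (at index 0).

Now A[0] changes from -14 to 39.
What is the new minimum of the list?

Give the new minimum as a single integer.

Answer: -12

Derivation:
Old min = -14 (at index 0)
Change: A[0] -14 -> 39
Changed element WAS the min. Need to check: is 39 still <= all others?
  Min of remaining elements: -12
  New min = min(39, -12) = -12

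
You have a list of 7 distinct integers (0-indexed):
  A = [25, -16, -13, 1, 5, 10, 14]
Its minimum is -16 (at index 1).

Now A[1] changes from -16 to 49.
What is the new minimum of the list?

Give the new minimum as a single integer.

Old min = -16 (at index 1)
Change: A[1] -16 -> 49
Changed element WAS the min. Need to check: is 49 still <= all others?
  Min of remaining elements: -13
  New min = min(49, -13) = -13

Answer: -13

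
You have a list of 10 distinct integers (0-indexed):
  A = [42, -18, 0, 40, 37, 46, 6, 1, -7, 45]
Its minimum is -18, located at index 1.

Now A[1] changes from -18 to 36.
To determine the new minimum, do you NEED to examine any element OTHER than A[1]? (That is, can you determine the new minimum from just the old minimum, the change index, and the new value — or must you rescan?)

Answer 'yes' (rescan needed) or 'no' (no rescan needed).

Answer: yes

Derivation:
Old min = -18 at index 1
Change at index 1: -18 -> 36
Index 1 WAS the min and new value 36 > old min -18. Must rescan other elements to find the new min.
Needs rescan: yes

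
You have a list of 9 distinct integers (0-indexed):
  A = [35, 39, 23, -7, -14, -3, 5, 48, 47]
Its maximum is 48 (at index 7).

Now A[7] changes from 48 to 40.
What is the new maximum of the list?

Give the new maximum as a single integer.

Old max = 48 (at index 7)
Change: A[7] 48 -> 40
Changed element WAS the max -> may need rescan.
  Max of remaining elements: 47
  New max = max(40, 47) = 47

Answer: 47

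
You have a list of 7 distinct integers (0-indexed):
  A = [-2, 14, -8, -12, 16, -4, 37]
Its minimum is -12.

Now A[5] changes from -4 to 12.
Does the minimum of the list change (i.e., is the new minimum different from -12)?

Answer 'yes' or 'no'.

Old min = -12
Change: A[5] -4 -> 12
Changed element was NOT the min; min changes only if 12 < -12.
New min = -12; changed? no

Answer: no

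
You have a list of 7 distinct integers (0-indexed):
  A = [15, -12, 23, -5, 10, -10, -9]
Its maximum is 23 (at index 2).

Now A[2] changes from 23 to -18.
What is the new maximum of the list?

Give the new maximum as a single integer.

Answer: 15

Derivation:
Old max = 23 (at index 2)
Change: A[2] 23 -> -18
Changed element WAS the max -> may need rescan.
  Max of remaining elements: 15
  New max = max(-18, 15) = 15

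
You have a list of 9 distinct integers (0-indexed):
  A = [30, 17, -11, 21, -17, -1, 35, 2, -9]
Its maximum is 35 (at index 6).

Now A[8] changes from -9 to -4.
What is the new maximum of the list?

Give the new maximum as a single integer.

Old max = 35 (at index 6)
Change: A[8] -9 -> -4
Changed element was NOT the old max.
  New max = max(old_max, new_val) = max(35, -4) = 35

Answer: 35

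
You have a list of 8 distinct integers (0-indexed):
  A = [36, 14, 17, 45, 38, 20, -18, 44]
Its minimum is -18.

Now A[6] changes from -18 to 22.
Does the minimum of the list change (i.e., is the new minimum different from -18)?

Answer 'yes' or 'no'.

Answer: yes

Derivation:
Old min = -18
Change: A[6] -18 -> 22
Changed element was the min; new min must be rechecked.
New min = 14; changed? yes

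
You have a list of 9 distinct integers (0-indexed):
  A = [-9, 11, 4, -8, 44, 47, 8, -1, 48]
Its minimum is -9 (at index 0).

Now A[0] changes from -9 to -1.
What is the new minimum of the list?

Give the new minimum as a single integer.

Answer: -8

Derivation:
Old min = -9 (at index 0)
Change: A[0] -9 -> -1
Changed element WAS the min. Need to check: is -1 still <= all others?
  Min of remaining elements: -8
  New min = min(-1, -8) = -8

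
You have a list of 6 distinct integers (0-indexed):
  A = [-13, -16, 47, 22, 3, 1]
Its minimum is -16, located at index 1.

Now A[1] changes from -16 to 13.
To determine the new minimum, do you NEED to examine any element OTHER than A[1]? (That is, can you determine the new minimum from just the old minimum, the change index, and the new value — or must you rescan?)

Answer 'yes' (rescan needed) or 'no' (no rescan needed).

Old min = -16 at index 1
Change at index 1: -16 -> 13
Index 1 WAS the min and new value 13 > old min -16. Must rescan other elements to find the new min.
Needs rescan: yes

Answer: yes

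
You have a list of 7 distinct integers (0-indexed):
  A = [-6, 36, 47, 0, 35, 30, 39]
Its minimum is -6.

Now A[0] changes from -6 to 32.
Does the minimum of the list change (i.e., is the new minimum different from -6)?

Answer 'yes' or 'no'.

Old min = -6
Change: A[0] -6 -> 32
Changed element was the min; new min must be rechecked.
New min = 0; changed? yes

Answer: yes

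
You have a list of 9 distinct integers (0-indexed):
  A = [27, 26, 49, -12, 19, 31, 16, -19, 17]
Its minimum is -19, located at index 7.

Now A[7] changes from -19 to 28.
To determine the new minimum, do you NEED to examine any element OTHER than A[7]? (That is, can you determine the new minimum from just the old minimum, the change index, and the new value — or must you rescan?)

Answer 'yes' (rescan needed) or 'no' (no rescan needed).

Answer: yes

Derivation:
Old min = -19 at index 7
Change at index 7: -19 -> 28
Index 7 WAS the min and new value 28 > old min -19. Must rescan other elements to find the new min.
Needs rescan: yes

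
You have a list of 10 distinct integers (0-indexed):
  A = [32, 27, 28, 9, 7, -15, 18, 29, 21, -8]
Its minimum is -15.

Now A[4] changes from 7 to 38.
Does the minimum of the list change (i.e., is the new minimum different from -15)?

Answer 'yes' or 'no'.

Old min = -15
Change: A[4] 7 -> 38
Changed element was NOT the min; min changes only if 38 < -15.
New min = -15; changed? no

Answer: no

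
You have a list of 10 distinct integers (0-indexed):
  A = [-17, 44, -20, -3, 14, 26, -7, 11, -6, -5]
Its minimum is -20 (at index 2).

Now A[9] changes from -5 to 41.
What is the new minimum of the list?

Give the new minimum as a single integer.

Old min = -20 (at index 2)
Change: A[9] -5 -> 41
Changed element was NOT the old min.
  New min = min(old_min, new_val) = min(-20, 41) = -20

Answer: -20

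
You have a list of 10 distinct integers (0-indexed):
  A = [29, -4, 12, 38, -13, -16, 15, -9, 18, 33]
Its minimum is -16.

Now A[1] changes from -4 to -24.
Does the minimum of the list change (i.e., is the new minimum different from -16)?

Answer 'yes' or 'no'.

Old min = -16
Change: A[1] -4 -> -24
Changed element was NOT the min; min changes only if -24 < -16.
New min = -24; changed? yes

Answer: yes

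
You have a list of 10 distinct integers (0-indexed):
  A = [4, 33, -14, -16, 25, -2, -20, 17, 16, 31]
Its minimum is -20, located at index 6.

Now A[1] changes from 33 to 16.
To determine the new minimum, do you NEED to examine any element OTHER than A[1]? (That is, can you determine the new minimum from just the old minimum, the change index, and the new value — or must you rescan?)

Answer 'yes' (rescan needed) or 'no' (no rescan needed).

Old min = -20 at index 6
Change at index 1: 33 -> 16
Index 1 was NOT the min. New min = min(-20, 16). No rescan of other elements needed.
Needs rescan: no

Answer: no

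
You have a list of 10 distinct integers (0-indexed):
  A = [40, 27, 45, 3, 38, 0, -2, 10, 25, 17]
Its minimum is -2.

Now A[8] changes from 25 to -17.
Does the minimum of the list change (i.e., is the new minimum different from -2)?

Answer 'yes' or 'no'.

Answer: yes

Derivation:
Old min = -2
Change: A[8] 25 -> -17
Changed element was NOT the min; min changes only if -17 < -2.
New min = -17; changed? yes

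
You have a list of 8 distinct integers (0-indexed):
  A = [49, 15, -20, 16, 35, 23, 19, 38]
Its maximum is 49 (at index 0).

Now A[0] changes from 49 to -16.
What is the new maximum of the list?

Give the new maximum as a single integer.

Old max = 49 (at index 0)
Change: A[0] 49 -> -16
Changed element WAS the max -> may need rescan.
  Max of remaining elements: 38
  New max = max(-16, 38) = 38

Answer: 38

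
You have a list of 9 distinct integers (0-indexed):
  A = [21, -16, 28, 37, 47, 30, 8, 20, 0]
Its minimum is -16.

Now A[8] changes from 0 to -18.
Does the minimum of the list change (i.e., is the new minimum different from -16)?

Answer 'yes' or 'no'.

Old min = -16
Change: A[8] 0 -> -18
Changed element was NOT the min; min changes only if -18 < -16.
New min = -18; changed? yes

Answer: yes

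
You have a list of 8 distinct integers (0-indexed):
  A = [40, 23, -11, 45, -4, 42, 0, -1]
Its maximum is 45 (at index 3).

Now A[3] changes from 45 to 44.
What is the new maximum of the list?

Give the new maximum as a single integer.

Old max = 45 (at index 3)
Change: A[3] 45 -> 44
Changed element WAS the max -> may need rescan.
  Max of remaining elements: 42
  New max = max(44, 42) = 44

Answer: 44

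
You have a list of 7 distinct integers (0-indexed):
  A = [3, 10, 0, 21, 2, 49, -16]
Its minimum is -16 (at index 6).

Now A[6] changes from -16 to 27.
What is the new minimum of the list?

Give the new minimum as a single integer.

Answer: 0

Derivation:
Old min = -16 (at index 6)
Change: A[6] -16 -> 27
Changed element WAS the min. Need to check: is 27 still <= all others?
  Min of remaining elements: 0
  New min = min(27, 0) = 0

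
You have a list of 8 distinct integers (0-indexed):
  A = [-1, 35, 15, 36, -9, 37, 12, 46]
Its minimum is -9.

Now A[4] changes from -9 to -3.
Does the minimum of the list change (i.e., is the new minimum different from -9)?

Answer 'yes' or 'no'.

Answer: yes

Derivation:
Old min = -9
Change: A[4] -9 -> -3
Changed element was the min; new min must be rechecked.
New min = -3; changed? yes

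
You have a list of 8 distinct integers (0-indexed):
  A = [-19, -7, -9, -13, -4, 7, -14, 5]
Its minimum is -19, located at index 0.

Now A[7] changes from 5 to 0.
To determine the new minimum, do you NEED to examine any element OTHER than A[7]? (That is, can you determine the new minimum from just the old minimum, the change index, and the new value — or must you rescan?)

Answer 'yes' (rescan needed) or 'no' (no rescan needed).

Old min = -19 at index 0
Change at index 7: 5 -> 0
Index 7 was NOT the min. New min = min(-19, 0). No rescan of other elements needed.
Needs rescan: no

Answer: no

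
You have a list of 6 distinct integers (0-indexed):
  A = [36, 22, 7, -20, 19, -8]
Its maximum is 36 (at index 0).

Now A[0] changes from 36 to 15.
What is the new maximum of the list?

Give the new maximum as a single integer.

Answer: 22

Derivation:
Old max = 36 (at index 0)
Change: A[0] 36 -> 15
Changed element WAS the max -> may need rescan.
  Max of remaining elements: 22
  New max = max(15, 22) = 22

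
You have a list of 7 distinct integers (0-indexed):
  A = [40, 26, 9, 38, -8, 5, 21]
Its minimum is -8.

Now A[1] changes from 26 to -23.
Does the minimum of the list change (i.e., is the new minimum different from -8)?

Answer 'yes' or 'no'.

Old min = -8
Change: A[1] 26 -> -23
Changed element was NOT the min; min changes only if -23 < -8.
New min = -23; changed? yes

Answer: yes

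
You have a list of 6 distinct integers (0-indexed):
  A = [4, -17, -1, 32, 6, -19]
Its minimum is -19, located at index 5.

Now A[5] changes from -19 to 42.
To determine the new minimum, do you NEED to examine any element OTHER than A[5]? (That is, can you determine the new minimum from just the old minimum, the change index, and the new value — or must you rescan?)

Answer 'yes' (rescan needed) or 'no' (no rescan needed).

Answer: yes

Derivation:
Old min = -19 at index 5
Change at index 5: -19 -> 42
Index 5 WAS the min and new value 42 > old min -19. Must rescan other elements to find the new min.
Needs rescan: yes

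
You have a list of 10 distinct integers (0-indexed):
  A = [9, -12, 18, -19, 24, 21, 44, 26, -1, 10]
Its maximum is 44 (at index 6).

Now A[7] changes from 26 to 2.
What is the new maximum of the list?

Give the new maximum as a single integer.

Old max = 44 (at index 6)
Change: A[7] 26 -> 2
Changed element was NOT the old max.
  New max = max(old_max, new_val) = max(44, 2) = 44

Answer: 44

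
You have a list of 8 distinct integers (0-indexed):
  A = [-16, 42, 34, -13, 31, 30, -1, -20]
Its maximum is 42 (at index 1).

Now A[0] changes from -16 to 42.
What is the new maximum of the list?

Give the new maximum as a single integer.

Old max = 42 (at index 1)
Change: A[0] -16 -> 42
Changed element was NOT the old max.
  New max = max(old_max, new_val) = max(42, 42) = 42

Answer: 42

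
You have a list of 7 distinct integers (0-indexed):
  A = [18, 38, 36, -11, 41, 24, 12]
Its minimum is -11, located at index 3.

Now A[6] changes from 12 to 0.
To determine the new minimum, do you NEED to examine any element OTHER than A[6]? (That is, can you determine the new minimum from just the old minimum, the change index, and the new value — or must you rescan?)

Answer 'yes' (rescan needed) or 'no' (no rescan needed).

Answer: no

Derivation:
Old min = -11 at index 3
Change at index 6: 12 -> 0
Index 6 was NOT the min. New min = min(-11, 0). No rescan of other elements needed.
Needs rescan: no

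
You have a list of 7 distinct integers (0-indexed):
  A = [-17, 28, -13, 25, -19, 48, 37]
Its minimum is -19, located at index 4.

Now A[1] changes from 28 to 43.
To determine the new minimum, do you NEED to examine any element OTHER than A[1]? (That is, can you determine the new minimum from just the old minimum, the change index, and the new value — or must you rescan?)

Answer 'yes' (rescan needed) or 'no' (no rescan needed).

Old min = -19 at index 4
Change at index 1: 28 -> 43
Index 1 was NOT the min. New min = min(-19, 43). No rescan of other elements needed.
Needs rescan: no

Answer: no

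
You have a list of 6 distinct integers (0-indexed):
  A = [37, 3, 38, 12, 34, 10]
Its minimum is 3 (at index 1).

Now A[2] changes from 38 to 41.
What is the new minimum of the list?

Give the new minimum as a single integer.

Answer: 3

Derivation:
Old min = 3 (at index 1)
Change: A[2] 38 -> 41
Changed element was NOT the old min.
  New min = min(old_min, new_val) = min(3, 41) = 3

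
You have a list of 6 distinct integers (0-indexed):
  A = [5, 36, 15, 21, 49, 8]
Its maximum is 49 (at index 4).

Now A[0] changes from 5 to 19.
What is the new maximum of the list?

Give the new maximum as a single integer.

Old max = 49 (at index 4)
Change: A[0] 5 -> 19
Changed element was NOT the old max.
  New max = max(old_max, new_val) = max(49, 19) = 49

Answer: 49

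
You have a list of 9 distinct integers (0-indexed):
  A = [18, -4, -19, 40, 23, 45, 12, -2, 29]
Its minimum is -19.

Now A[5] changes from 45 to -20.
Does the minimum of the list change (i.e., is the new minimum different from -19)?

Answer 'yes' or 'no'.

Old min = -19
Change: A[5] 45 -> -20
Changed element was NOT the min; min changes only if -20 < -19.
New min = -20; changed? yes

Answer: yes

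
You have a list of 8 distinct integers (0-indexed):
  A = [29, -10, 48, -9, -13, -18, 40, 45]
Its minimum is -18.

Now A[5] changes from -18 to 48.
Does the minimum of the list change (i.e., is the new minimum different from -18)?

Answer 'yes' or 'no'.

Answer: yes

Derivation:
Old min = -18
Change: A[5] -18 -> 48
Changed element was the min; new min must be rechecked.
New min = -13; changed? yes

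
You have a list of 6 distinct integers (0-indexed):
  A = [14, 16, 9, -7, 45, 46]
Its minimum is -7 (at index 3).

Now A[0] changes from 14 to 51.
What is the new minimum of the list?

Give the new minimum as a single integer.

Old min = -7 (at index 3)
Change: A[0] 14 -> 51
Changed element was NOT the old min.
  New min = min(old_min, new_val) = min(-7, 51) = -7

Answer: -7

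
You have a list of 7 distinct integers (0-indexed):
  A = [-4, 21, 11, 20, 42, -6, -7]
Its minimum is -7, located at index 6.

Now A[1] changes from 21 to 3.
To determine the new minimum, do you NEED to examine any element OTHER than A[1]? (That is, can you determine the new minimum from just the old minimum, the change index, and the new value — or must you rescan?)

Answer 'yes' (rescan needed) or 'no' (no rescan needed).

Old min = -7 at index 6
Change at index 1: 21 -> 3
Index 1 was NOT the min. New min = min(-7, 3). No rescan of other elements needed.
Needs rescan: no

Answer: no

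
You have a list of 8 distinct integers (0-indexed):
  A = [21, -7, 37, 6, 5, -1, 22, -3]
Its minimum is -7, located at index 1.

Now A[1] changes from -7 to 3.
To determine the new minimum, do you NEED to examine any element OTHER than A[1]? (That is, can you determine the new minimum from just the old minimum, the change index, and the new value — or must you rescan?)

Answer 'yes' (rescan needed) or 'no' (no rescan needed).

Answer: yes

Derivation:
Old min = -7 at index 1
Change at index 1: -7 -> 3
Index 1 WAS the min and new value 3 > old min -7. Must rescan other elements to find the new min.
Needs rescan: yes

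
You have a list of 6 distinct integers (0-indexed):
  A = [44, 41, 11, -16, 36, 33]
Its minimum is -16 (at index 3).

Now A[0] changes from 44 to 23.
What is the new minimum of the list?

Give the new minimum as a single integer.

Answer: -16

Derivation:
Old min = -16 (at index 3)
Change: A[0] 44 -> 23
Changed element was NOT the old min.
  New min = min(old_min, new_val) = min(-16, 23) = -16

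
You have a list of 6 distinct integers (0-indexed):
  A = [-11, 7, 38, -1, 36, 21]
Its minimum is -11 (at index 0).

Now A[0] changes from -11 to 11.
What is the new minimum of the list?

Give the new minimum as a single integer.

Answer: -1

Derivation:
Old min = -11 (at index 0)
Change: A[0] -11 -> 11
Changed element WAS the min. Need to check: is 11 still <= all others?
  Min of remaining elements: -1
  New min = min(11, -1) = -1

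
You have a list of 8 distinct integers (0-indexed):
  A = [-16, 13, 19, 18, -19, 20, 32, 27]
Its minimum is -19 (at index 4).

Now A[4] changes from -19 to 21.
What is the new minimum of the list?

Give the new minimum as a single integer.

Old min = -19 (at index 4)
Change: A[4] -19 -> 21
Changed element WAS the min. Need to check: is 21 still <= all others?
  Min of remaining elements: -16
  New min = min(21, -16) = -16

Answer: -16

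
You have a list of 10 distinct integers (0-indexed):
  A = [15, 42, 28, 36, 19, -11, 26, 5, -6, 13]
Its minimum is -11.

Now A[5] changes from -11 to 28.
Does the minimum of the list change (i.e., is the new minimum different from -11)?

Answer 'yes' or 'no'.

Answer: yes

Derivation:
Old min = -11
Change: A[5] -11 -> 28
Changed element was the min; new min must be rechecked.
New min = -6; changed? yes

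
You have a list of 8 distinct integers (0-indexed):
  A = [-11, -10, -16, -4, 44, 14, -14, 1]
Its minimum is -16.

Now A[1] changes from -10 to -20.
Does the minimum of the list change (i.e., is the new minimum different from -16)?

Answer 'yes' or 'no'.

Answer: yes

Derivation:
Old min = -16
Change: A[1] -10 -> -20
Changed element was NOT the min; min changes only if -20 < -16.
New min = -20; changed? yes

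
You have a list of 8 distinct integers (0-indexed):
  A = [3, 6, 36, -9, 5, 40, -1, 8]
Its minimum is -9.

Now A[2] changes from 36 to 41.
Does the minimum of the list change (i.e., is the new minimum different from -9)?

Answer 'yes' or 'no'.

Answer: no

Derivation:
Old min = -9
Change: A[2] 36 -> 41
Changed element was NOT the min; min changes only if 41 < -9.
New min = -9; changed? no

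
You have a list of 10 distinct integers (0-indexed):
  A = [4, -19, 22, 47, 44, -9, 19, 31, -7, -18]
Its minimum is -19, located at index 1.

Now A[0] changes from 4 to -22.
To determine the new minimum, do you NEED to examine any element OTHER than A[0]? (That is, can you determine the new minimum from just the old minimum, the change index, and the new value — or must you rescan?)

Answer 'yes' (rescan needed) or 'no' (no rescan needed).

Answer: no

Derivation:
Old min = -19 at index 1
Change at index 0: 4 -> -22
Index 0 was NOT the min. New min = min(-19, -22). No rescan of other elements needed.
Needs rescan: no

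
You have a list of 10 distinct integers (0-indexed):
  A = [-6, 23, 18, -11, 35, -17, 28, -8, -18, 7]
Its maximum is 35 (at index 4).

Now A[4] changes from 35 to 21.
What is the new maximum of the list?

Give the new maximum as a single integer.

Answer: 28

Derivation:
Old max = 35 (at index 4)
Change: A[4] 35 -> 21
Changed element WAS the max -> may need rescan.
  Max of remaining elements: 28
  New max = max(21, 28) = 28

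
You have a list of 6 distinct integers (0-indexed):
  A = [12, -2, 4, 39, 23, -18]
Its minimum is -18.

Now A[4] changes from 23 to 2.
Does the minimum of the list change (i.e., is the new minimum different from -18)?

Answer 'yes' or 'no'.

Old min = -18
Change: A[4] 23 -> 2
Changed element was NOT the min; min changes only if 2 < -18.
New min = -18; changed? no

Answer: no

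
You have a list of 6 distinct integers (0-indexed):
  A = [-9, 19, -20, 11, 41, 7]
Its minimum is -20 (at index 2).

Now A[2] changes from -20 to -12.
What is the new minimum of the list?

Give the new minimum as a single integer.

Answer: -12

Derivation:
Old min = -20 (at index 2)
Change: A[2] -20 -> -12
Changed element WAS the min. Need to check: is -12 still <= all others?
  Min of remaining elements: -9
  New min = min(-12, -9) = -12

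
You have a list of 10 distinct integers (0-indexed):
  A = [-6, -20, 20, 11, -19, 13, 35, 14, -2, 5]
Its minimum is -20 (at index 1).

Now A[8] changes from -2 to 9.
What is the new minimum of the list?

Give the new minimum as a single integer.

Answer: -20

Derivation:
Old min = -20 (at index 1)
Change: A[8] -2 -> 9
Changed element was NOT the old min.
  New min = min(old_min, new_val) = min(-20, 9) = -20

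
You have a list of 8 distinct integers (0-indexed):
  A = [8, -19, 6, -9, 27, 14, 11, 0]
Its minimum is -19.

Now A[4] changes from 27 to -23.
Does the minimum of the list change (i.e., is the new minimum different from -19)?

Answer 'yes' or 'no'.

Old min = -19
Change: A[4] 27 -> -23
Changed element was NOT the min; min changes only if -23 < -19.
New min = -23; changed? yes

Answer: yes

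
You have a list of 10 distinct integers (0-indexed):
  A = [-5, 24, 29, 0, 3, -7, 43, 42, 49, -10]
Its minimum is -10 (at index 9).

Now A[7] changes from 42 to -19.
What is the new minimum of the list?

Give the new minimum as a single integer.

Old min = -10 (at index 9)
Change: A[7] 42 -> -19
Changed element was NOT the old min.
  New min = min(old_min, new_val) = min(-10, -19) = -19

Answer: -19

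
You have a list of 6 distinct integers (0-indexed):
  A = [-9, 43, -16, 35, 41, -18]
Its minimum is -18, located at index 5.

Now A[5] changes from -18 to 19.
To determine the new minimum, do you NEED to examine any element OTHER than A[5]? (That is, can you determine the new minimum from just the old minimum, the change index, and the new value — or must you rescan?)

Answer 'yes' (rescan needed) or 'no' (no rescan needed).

Answer: yes

Derivation:
Old min = -18 at index 5
Change at index 5: -18 -> 19
Index 5 WAS the min and new value 19 > old min -18. Must rescan other elements to find the new min.
Needs rescan: yes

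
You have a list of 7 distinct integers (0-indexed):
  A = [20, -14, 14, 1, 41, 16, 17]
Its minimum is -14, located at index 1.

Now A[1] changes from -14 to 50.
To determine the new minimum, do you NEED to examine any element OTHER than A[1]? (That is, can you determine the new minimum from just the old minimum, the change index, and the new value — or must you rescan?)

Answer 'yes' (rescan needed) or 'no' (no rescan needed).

Answer: yes

Derivation:
Old min = -14 at index 1
Change at index 1: -14 -> 50
Index 1 WAS the min and new value 50 > old min -14. Must rescan other elements to find the new min.
Needs rescan: yes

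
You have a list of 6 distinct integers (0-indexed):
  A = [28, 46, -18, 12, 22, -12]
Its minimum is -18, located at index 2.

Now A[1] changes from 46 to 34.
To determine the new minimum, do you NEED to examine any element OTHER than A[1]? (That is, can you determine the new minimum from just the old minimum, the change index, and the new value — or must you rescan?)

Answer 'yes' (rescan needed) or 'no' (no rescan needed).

Answer: no

Derivation:
Old min = -18 at index 2
Change at index 1: 46 -> 34
Index 1 was NOT the min. New min = min(-18, 34). No rescan of other elements needed.
Needs rescan: no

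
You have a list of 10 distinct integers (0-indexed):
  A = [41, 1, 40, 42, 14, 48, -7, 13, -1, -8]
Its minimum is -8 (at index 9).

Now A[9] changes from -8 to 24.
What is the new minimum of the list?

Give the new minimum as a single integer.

Answer: -7

Derivation:
Old min = -8 (at index 9)
Change: A[9] -8 -> 24
Changed element WAS the min. Need to check: is 24 still <= all others?
  Min of remaining elements: -7
  New min = min(24, -7) = -7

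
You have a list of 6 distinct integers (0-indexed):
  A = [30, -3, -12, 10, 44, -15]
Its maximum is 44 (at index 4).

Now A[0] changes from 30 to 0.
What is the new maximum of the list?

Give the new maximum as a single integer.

Old max = 44 (at index 4)
Change: A[0] 30 -> 0
Changed element was NOT the old max.
  New max = max(old_max, new_val) = max(44, 0) = 44

Answer: 44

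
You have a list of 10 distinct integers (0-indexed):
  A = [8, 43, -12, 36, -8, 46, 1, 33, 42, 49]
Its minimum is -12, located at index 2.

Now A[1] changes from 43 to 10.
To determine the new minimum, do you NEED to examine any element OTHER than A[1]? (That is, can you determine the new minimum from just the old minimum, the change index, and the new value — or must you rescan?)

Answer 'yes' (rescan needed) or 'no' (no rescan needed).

Answer: no

Derivation:
Old min = -12 at index 2
Change at index 1: 43 -> 10
Index 1 was NOT the min. New min = min(-12, 10). No rescan of other elements needed.
Needs rescan: no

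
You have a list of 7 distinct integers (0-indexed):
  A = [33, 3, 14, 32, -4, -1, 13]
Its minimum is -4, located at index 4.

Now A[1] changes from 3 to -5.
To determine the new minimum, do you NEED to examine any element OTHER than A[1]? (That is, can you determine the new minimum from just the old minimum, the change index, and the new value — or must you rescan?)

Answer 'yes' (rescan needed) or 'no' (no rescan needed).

Answer: no

Derivation:
Old min = -4 at index 4
Change at index 1: 3 -> -5
Index 1 was NOT the min. New min = min(-4, -5). No rescan of other elements needed.
Needs rescan: no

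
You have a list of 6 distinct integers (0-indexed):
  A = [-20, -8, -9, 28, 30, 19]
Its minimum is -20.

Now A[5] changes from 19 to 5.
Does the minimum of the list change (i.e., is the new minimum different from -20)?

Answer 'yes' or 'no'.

Old min = -20
Change: A[5] 19 -> 5
Changed element was NOT the min; min changes only if 5 < -20.
New min = -20; changed? no

Answer: no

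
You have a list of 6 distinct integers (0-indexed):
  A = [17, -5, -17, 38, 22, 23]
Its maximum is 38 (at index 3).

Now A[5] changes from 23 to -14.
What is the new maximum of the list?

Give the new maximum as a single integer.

Old max = 38 (at index 3)
Change: A[5] 23 -> -14
Changed element was NOT the old max.
  New max = max(old_max, new_val) = max(38, -14) = 38

Answer: 38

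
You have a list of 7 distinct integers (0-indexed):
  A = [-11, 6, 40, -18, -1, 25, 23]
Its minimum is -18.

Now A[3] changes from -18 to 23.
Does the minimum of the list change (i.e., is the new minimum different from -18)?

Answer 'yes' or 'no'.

Old min = -18
Change: A[3] -18 -> 23
Changed element was the min; new min must be rechecked.
New min = -11; changed? yes

Answer: yes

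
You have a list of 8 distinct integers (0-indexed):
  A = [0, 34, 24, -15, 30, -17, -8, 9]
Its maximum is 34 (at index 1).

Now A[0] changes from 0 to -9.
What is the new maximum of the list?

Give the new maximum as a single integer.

Answer: 34

Derivation:
Old max = 34 (at index 1)
Change: A[0] 0 -> -9
Changed element was NOT the old max.
  New max = max(old_max, new_val) = max(34, -9) = 34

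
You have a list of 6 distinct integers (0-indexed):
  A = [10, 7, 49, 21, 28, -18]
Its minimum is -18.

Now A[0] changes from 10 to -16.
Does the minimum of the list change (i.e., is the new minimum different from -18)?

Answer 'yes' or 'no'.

Answer: no

Derivation:
Old min = -18
Change: A[0] 10 -> -16
Changed element was NOT the min; min changes only if -16 < -18.
New min = -18; changed? no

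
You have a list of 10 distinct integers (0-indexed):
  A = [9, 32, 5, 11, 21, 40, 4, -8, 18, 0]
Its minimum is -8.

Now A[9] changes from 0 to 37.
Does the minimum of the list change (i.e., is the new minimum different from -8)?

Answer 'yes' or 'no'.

Answer: no

Derivation:
Old min = -8
Change: A[9] 0 -> 37
Changed element was NOT the min; min changes only if 37 < -8.
New min = -8; changed? no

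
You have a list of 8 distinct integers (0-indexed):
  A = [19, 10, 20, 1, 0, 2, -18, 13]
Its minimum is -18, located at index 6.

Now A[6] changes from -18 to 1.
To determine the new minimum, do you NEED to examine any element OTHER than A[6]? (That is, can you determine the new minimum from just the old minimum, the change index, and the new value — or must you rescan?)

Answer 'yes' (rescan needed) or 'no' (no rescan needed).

Answer: yes

Derivation:
Old min = -18 at index 6
Change at index 6: -18 -> 1
Index 6 WAS the min and new value 1 > old min -18. Must rescan other elements to find the new min.
Needs rescan: yes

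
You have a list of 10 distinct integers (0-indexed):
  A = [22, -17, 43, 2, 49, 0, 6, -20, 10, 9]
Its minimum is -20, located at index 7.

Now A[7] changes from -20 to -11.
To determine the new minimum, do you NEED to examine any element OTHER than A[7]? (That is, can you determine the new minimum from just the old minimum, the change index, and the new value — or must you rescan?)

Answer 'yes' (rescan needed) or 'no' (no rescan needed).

Old min = -20 at index 7
Change at index 7: -20 -> -11
Index 7 WAS the min and new value -11 > old min -20. Must rescan other elements to find the new min.
Needs rescan: yes

Answer: yes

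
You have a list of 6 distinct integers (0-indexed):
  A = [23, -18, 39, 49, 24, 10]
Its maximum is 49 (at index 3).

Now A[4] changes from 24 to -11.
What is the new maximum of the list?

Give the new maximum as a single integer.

Answer: 49

Derivation:
Old max = 49 (at index 3)
Change: A[4] 24 -> -11
Changed element was NOT the old max.
  New max = max(old_max, new_val) = max(49, -11) = 49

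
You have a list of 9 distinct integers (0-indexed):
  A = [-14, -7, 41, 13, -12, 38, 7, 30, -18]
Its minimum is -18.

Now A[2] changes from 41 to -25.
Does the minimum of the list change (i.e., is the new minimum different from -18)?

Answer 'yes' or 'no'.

Answer: yes

Derivation:
Old min = -18
Change: A[2] 41 -> -25
Changed element was NOT the min; min changes only if -25 < -18.
New min = -25; changed? yes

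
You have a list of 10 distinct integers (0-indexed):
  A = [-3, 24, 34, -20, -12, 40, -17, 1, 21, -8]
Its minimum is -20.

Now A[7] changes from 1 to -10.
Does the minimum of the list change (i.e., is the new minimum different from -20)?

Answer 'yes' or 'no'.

Old min = -20
Change: A[7] 1 -> -10
Changed element was NOT the min; min changes only if -10 < -20.
New min = -20; changed? no

Answer: no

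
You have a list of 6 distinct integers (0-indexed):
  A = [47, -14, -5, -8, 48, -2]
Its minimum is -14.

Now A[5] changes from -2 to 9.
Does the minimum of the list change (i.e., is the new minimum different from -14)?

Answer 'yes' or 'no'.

Answer: no

Derivation:
Old min = -14
Change: A[5] -2 -> 9
Changed element was NOT the min; min changes only if 9 < -14.
New min = -14; changed? no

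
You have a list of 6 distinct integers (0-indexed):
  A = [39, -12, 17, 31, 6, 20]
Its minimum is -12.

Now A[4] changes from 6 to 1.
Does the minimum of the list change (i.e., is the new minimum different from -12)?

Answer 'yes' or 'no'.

Old min = -12
Change: A[4] 6 -> 1
Changed element was NOT the min; min changes only if 1 < -12.
New min = -12; changed? no

Answer: no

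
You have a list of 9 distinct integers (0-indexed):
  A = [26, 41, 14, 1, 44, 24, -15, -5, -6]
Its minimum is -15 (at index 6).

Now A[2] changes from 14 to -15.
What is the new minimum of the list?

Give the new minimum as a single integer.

Answer: -15

Derivation:
Old min = -15 (at index 6)
Change: A[2] 14 -> -15
Changed element was NOT the old min.
  New min = min(old_min, new_val) = min(-15, -15) = -15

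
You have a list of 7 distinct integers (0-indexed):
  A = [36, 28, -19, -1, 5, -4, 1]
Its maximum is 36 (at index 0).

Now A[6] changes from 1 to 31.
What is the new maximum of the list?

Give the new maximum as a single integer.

Answer: 36

Derivation:
Old max = 36 (at index 0)
Change: A[6] 1 -> 31
Changed element was NOT the old max.
  New max = max(old_max, new_val) = max(36, 31) = 36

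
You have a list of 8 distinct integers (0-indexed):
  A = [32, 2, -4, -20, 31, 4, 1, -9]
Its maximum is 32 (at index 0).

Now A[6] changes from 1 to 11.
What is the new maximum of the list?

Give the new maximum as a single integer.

Old max = 32 (at index 0)
Change: A[6] 1 -> 11
Changed element was NOT the old max.
  New max = max(old_max, new_val) = max(32, 11) = 32

Answer: 32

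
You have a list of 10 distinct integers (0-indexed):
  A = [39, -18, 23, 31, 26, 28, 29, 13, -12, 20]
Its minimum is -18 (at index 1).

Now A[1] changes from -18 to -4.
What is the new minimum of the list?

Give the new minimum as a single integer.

Answer: -12

Derivation:
Old min = -18 (at index 1)
Change: A[1] -18 -> -4
Changed element WAS the min. Need to check: is -4 still <= all others?
  Min of remaining elements: -12
  New min = min(-4, -12) = -12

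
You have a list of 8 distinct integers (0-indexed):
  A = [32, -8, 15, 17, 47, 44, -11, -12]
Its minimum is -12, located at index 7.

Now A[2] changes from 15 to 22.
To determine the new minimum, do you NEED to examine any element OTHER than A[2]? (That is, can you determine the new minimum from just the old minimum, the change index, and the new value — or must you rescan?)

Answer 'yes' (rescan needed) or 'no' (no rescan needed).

Answer: no

Derivation:
Old min = -12 at index 7
Change at index 2: 15 -> 22
Index 2 was NOT the min. New min = min(-12, 22). No rescan of other elements needed.
Needs rescan: no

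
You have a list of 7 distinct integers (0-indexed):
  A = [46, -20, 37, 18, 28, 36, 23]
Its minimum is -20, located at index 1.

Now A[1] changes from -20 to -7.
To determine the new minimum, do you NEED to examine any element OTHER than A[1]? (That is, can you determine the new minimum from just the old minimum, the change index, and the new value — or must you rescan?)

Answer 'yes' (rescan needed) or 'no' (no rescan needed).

Answer: yes

Derivation:
Old min = -20 at index 1
Change at index 1: -20 -> -7
Index 1 WAS the min and new value -7 > old min -20. Must rescan other elements to find the new min.
Needs rescan: yes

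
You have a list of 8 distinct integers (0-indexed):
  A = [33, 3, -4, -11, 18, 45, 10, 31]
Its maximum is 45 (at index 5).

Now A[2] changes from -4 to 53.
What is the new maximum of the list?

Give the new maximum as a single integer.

Answer: 53

Derivation:
Old max = 45 (at index 5)
Change: A[2] -4 -> 53
Changed element was NOT the old max.
  New max = max(old_max, new_val) = max(45, 53) = 53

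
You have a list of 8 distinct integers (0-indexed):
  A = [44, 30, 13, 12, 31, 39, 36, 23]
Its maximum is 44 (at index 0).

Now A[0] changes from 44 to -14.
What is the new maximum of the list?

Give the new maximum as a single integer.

Answer: 39

Derivation:
Old max = 44 (at index 0)
Change: A[0] 44 -> -14
Changed element WAS the max -> may need rescan.
  Max of remaining elements: 39
  New max = max(-14, 39) = 39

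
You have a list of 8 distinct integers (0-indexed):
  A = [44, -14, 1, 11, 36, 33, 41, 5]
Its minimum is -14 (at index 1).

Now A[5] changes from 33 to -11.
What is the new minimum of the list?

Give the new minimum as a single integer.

Old min = -14 (at index 1)
Change: A[5] 33 -> -11
Changed element was NOT the old min.
  New min = min(old_min, new_val) = min(-14, -11) = -14

Answer: -14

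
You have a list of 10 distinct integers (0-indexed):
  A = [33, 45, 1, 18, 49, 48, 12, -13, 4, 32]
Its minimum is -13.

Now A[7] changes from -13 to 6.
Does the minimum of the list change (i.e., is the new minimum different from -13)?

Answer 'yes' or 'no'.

Old min = -13
Change: A[7] -13 -> 6
Changed element was the min; new min must be rechecked.
New min = 1; changed? yes

Answer: yes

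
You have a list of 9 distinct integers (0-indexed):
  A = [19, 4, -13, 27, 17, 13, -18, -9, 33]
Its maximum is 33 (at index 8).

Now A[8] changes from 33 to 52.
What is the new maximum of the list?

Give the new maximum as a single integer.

Answer: 52

Derivation:
Old max = 33 (at index 8)
Change: A[8] 33 -> 52
Changed element WAS the max -> may need rescan.
  Max of remaining elements: 27
  New max = max(52, 27) = 52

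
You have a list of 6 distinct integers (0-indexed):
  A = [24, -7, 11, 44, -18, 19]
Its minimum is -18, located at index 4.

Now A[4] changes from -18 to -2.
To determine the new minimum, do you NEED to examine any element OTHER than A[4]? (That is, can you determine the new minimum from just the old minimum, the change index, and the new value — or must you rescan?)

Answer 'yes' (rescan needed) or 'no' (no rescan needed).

Answer: yes

Derivation:
Old min = -18 at index 4
Change at index 4: -18 -> -2
Index 4 WAS the min and new value -2 > old min -18. Must rescan other elements to find the new min.
Needs rescan: yes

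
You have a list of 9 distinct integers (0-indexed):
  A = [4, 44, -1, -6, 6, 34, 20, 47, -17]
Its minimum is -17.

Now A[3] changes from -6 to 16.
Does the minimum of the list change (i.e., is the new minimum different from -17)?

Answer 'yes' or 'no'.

Answer: no

Derivation:
Old min = -17
Change: A[3] -6 -> 16
Changed element was NOT the min; min changes only if 16 < -17.
New min = -17; changed? no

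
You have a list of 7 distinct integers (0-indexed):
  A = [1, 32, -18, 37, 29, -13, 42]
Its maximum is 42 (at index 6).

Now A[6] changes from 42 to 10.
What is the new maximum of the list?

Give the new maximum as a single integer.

Answer: 37

Derivation:
Old max = 42 (at index 6)
Change: A[6] 42 -> 10
Changed element WAS the max -> may need rescan.
  Max of remaining elements: 37
  New max = max(10, 37) = 37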